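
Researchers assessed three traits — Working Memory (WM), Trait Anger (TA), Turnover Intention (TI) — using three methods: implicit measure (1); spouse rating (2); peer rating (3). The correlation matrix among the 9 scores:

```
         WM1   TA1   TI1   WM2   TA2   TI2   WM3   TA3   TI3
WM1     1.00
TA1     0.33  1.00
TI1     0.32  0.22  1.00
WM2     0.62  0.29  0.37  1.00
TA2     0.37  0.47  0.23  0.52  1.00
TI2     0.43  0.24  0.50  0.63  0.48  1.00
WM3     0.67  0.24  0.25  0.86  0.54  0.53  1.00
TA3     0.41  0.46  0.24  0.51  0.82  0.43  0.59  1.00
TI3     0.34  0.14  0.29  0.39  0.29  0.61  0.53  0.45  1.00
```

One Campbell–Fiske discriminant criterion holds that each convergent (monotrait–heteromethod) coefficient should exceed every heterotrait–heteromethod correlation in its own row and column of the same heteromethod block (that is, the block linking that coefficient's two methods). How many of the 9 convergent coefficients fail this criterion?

1

Convergent coefficients and their comparison sets:
WM (methods 1·2): 0.62 vs {0.37, 0.29, 0.43, 0.37} → pass.
WM (methods 1·3): 0.67 vs {0.41, 0.24, 0.34, 0.25} → pass.
WM (methods 2·3): 0.86 vs {0.51, 0.54, 0.39, 0.53} → pass.
TA (methods 1·2): 0.47 vs {0.29, 0.37, 0.24, 0.23} → pass.
TA (methods 1·3): 0.46 vs {0.24, 0.41, 0.14, 0.24} → pass.
TA (methods 2·3): 0.82 vs {0.54, 0.51, 0.29, 0.43} → pass.
TI (methods 1·2): 0.50 vs {0.37, 0.43, 0.23, 0.24} → pass.
TI (methods 1·3): 0.29 vs {0.25, 0.34, 0.24, 0.14} → fail.
TI (methods 2·3): 0.61 vs {0.53, 0.39, 0.43, 0.29} → pass.
1 of 9 fail.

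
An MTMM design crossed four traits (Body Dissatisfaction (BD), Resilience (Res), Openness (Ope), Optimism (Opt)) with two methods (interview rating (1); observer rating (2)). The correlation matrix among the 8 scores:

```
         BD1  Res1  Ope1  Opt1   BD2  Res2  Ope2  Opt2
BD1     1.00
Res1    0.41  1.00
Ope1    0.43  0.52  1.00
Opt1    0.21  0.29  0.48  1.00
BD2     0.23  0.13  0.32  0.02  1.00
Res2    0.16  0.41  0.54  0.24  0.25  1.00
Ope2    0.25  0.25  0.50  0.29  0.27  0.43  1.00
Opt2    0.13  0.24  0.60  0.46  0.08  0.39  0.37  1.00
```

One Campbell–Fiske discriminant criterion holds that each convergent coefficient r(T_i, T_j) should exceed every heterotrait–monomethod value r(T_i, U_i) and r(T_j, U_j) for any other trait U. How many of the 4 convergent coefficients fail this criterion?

Checking each validity diagonal entry against its comparison values:
BD (methods 1·2): 0.23 vs {0.41, 0.25, 0.43, 0.27, 0.21, 0.08} → fail.
Res (methods 1·2): 0.41 vs {0.41, 0.25, 0.52, 0.43, 0.29, 0.39} → fail.
Ope (methods 1·2): 0.50 vs {0.43, 0.27, 0.52, 0.43, 0.48, 0.37} → fail.
Opt (methods 1·2): 0.46 vs {0.21, 0.08, 0.29, 0.39, 0.48, 0.37} → fail.
4 of 4 fail.

4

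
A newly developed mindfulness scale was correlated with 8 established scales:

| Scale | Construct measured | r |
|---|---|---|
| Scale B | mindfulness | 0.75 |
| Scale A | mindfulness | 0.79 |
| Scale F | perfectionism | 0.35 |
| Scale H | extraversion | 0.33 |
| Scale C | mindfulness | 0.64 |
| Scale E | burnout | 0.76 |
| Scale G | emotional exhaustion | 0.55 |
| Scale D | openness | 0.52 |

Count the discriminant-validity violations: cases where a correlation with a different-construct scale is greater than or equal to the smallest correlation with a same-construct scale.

Convergent (same construct = mindfulness): Scale B, Scale A, Scale C.
Smallest convergent = 0.64. Discriminant values: 0.35, 0.33, 0.76, 0.55, 0.52; count ≥ 0.64 → 1.

1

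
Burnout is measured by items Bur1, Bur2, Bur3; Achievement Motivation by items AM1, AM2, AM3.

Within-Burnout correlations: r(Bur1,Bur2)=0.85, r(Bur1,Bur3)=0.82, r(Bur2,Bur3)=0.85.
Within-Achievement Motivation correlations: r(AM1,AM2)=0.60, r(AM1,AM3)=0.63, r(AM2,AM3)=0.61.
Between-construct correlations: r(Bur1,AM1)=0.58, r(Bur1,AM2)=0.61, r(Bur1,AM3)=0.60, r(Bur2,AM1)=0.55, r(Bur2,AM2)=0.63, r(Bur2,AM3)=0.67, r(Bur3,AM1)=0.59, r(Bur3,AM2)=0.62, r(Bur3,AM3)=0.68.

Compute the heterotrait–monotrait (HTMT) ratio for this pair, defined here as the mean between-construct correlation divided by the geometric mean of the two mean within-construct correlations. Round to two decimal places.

Mean heterotrait r = 5.53/9 = 0.6144.
Mean within-Bur = 2.52/3 = 0.8400; mean within-AM = 1.84/3 = 0.6133.
Geometric mean = √(0.8400 × 0.6133) = 0.7178.
HTMT = 0.6144 / 0.7178 = 0.86.

0.86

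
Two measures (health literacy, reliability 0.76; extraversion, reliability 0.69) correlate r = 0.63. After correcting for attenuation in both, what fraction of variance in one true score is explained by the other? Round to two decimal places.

Disattenuated r = 0.63 / √(0.76 × 0.69) = 0.63 / 0.7242 = 0.8699.
Shared true-score variance = 0.8699² = 0.7567 ≈ 0.76.

0.76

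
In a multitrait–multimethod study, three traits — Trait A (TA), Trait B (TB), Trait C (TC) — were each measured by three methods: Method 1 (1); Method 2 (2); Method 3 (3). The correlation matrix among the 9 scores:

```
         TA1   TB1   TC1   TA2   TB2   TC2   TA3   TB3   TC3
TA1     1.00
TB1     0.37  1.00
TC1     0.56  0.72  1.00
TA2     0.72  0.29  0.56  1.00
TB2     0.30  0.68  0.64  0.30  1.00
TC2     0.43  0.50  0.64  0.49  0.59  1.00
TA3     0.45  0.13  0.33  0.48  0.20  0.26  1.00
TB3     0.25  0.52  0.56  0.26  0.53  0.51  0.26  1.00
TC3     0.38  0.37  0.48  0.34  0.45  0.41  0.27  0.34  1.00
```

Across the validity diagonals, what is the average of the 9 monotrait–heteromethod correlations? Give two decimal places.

0.55

Convergent values: 0.72, 0.45, 0.48, 0.68, 0.52, 0.53, 0.64, 0.48, 0.41; mean = 4.91/9 = 0.55.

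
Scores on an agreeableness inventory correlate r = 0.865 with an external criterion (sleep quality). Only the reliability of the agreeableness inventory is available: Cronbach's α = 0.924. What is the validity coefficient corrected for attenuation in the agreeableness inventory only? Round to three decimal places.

0.900

Single correction: r_c = r_obs / √r_xx = 0.865 / √0.924 = 0.865 / 0.9612 ≈ 0.900.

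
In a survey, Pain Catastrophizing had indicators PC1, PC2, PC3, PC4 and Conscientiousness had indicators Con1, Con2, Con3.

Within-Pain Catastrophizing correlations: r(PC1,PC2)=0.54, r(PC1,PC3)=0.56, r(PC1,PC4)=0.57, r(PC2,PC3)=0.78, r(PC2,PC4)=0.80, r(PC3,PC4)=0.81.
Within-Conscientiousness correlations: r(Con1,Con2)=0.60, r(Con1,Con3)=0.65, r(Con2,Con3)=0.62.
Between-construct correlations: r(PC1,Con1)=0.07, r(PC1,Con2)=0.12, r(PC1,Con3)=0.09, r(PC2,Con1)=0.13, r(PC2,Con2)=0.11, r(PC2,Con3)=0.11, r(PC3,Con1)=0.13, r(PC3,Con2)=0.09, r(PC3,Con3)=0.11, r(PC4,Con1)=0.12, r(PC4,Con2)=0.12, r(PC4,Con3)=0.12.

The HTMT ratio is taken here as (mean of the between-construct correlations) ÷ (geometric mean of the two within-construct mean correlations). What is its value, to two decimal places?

0.17

Between-construct mean = 1.32/12 = 0.1100.
Mean within-PC = 4.06/6 = 0.6767; mean within-Con = 1.87/3 = 0.6233.
Geometric mean = √(0.6767 × 0.6233) = 0.6495.
HTMT = 0.1100 / 0.6495 = 0.17.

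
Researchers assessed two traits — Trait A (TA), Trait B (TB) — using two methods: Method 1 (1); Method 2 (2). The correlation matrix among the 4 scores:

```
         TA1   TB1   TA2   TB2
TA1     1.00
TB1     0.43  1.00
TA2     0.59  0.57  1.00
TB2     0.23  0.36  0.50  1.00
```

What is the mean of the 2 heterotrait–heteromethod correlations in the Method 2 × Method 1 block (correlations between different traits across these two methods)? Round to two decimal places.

HTHM values (method 2 × method 1): 0.57, 0.23; mean = 0.80/2 = 0.40.

0.40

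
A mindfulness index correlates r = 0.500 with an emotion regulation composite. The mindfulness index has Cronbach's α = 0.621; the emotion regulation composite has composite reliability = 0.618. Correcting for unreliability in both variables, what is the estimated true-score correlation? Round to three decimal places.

0.807

r_true = r_obs / √(r_xx · r_yy) = 0.500 / √(0.621 × 0.618) = 0.500 / √0.383778 = 0.500 / 0.6195 ≈ 0.807.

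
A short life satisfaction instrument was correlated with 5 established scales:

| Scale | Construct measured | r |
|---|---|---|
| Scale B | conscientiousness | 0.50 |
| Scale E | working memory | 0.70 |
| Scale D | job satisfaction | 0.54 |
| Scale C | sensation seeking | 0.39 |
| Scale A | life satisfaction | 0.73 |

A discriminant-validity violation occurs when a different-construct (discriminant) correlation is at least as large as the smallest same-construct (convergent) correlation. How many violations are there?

0

Convergent (same construct = life satisfaction): Scale A.
Smallest convergent = 0.73. Discriminant values: 0.50, 0.70, 0.54, 0.39; count ≥ 0.73 → 0.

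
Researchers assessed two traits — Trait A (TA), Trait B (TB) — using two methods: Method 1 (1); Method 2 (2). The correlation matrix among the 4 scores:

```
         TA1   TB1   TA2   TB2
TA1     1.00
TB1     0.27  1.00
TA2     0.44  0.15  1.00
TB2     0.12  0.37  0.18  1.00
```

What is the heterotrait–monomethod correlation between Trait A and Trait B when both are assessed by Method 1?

0.27

Different traits, same method: r(TA1, TB1) = 0.27.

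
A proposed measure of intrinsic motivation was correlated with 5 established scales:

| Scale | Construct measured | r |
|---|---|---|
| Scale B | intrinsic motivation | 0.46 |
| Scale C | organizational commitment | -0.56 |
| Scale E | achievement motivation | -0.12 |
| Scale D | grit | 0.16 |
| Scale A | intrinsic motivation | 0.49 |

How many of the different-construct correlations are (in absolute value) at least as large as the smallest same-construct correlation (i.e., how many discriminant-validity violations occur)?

Convergent (same construct = intrinsic motivation): Scale B, Scale A.
Smallest convergent = 0.46. Discriminant |r|: 0.56, 0.12, 0.16; count ≥ 0.46 → 1.

1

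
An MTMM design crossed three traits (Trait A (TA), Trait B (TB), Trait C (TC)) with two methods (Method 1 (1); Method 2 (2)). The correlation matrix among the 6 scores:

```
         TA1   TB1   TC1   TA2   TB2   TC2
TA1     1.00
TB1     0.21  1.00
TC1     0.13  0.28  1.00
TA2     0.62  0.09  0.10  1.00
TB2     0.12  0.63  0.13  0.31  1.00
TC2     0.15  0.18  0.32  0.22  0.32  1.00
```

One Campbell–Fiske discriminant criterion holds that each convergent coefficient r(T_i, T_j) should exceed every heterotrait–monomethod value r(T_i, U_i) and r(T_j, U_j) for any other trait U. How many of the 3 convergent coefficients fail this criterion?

Checking each validity diagonal entry against its comparison values:
TA (methods 1·2): 0.62 vs {0.21, 0.31, 0.13, 0.22} → pass.
TB (methods 1·2): 0.63 vs {0.21, 0.31, 0.28, 0.32} → pass.
TC (methods 1·2): 0.32 vs {0.13, 0.22, 0.28, 0.32} → fail.
1 of 3 fail.

1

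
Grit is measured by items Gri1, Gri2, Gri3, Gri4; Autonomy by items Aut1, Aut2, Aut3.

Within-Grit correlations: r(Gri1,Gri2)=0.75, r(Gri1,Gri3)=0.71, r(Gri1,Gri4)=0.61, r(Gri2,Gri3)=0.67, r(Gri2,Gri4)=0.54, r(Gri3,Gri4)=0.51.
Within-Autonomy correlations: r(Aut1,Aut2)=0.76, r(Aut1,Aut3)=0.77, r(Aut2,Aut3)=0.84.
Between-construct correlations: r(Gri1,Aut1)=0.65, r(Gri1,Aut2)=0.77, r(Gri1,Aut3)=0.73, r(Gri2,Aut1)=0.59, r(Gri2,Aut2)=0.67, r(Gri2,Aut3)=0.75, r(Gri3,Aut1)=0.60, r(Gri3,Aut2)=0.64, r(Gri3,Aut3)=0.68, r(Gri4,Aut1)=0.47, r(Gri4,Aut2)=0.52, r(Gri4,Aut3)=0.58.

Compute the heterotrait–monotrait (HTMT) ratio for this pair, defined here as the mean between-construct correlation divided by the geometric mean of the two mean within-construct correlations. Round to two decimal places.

0.90

Mean between = 7.65/12 = 0.6375.
Mean within-Gri = 3.79/6 = 0.6317; mean within-Aut = 2.37/3 = 0.7900.
Geometric mean = √(0.6317 × 0.7900) = 0.7064.
HTMT = 0.6375 / 0.7064 = 0.90.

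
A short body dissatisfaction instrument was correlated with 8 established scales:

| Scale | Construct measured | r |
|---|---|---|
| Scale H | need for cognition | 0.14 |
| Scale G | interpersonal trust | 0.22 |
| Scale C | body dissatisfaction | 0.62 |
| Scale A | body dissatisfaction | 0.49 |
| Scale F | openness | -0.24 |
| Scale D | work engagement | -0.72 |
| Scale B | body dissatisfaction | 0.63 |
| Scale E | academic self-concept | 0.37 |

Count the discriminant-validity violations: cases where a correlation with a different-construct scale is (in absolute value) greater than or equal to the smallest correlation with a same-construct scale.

Convergent (same construct = body dissatisfaction): Scale C, Scale A, Scale B.
Smallest convergent = 0.49. Discriminant |r|: 0.14, 0.22, 0.24, 0.72, 0.37; count ≥ 0.49 → 1.

1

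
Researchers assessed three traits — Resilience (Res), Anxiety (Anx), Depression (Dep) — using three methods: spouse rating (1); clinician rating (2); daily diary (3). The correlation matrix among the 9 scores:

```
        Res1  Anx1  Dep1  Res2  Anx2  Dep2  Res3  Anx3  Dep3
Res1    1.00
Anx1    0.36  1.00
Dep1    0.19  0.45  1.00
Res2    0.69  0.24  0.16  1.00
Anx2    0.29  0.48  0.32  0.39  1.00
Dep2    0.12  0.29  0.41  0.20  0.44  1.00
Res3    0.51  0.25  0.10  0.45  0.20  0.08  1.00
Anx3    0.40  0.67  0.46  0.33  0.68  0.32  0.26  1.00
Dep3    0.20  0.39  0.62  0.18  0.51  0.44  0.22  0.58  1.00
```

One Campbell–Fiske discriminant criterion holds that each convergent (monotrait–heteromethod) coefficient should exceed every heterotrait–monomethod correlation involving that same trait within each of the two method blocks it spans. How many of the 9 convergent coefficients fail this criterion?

Each convergent coefficient versus the relevant comparison correlations:
Res (methods 1·2): 0.69 vs {0.36, 0.39, 0.19, 0.20} → pass.
Res (methods 1·3): 0.51 vs {0.36, 0.26, 0.19, 0.22} → pass.
Res (methods 2·3): 0.45 vs {0.39, 0.26, 0.20, 0.22} → pass.
Anx (methods 1·2): 0.48 vs {0.36, 0.39, 0.45, 0.44} → pass.
Anx (methods 1·3): 0.67 vs {0.36, 0.26, 0.45, 0.58} → pass.
Anx (methods 2·3): 0.68 vs {0.39, 0.26, 0.44, 0.58} → pass.
Dep (methods 1·2): 0.41 vs {0.19, 0.20, 0.45, 0.44} → fail.
Dep (methods 1·3): 0.62 vs {0.19, 0.22, 0.45, 0.58} → pass.
Dep (methods 2·3): 0.44 vs {0.20, 0.22, 0.44, 0.58} → fail.
2 of 9 fail.

2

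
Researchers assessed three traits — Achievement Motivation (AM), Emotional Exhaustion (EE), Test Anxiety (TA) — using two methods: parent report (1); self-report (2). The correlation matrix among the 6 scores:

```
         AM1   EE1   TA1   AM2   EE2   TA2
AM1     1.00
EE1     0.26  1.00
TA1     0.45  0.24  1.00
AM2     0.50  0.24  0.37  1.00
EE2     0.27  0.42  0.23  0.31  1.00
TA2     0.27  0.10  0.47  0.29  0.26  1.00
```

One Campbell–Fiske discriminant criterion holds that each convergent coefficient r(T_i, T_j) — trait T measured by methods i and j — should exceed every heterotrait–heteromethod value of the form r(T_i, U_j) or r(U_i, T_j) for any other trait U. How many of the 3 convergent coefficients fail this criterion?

Convergent coefficients and their comparison sets:
AM (methods 1·2): 0.50 vs {0.27, 0.24, 0.27, 0.37} → pass.
EE (methods 1·2): 0.42 vs {0.24, 0.27, 0.10, 0.23} → pass.
TA (methods 1·2): 0.47 vs {0.37, 0.27, 0.23, 0.10} → pass.
0 of 3 fail.

0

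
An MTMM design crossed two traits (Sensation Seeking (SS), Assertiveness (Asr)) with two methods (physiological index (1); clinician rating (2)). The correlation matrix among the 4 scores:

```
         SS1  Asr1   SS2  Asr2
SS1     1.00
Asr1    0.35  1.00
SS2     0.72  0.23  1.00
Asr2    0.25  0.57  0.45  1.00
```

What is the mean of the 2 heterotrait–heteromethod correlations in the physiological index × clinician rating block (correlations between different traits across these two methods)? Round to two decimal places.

0.24

HTHM values (method 1 × method 2): 0.25, 0.23; mean = 0.48/2 = 0.24.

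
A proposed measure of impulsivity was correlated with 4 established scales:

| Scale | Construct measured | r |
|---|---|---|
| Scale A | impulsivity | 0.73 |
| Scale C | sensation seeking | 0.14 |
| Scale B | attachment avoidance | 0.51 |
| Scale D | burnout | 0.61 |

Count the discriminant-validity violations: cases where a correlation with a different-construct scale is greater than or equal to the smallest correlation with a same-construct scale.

0

Convergent (same construct = impulsivity): Scale A.
Smallest convergent = 0.73. Discriminant values: 0.14, 0.51, 0.61; count ≥ 0.73 → 0.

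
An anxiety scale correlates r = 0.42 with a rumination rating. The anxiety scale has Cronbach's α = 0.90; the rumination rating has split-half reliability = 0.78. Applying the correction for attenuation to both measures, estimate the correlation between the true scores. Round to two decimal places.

r_true = r_obs / √(r_xx · r_yy) = 0.42 / √(0.90 × 0.78) = 0.42 / √0.7020 = 0.42 / 0.8379 ≈ 0.50.

0.50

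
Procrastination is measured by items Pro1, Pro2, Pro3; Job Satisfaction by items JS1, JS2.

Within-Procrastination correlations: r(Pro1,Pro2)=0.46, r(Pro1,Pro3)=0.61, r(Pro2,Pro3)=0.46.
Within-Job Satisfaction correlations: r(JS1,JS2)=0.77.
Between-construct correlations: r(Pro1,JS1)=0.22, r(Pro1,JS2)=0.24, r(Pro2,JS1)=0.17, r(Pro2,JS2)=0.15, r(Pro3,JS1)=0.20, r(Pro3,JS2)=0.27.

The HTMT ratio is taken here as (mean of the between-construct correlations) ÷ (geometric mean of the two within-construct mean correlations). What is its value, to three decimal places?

0.332

Between-construct mean = 1.25/6 = 0.2083.
Mean within-Pro = 1.53/3 = 0.5100; mean within-JS = 0.77/1 = 0.7700.
Geometric mean = √(0.5100 × 0.7700) = 0.6267.
HTMT = 0.2083 / 0.6267 = 0.332.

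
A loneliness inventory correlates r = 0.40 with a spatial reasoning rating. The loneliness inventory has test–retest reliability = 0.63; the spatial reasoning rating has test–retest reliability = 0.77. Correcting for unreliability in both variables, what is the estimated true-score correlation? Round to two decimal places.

0.57

r_true = r_obs / √(r_xx · r_yy) = 0.40 / √(0.63 × 0.77) = 0.40 / √0.4851 = 0.40 / 0.6965 ≈ 0.57.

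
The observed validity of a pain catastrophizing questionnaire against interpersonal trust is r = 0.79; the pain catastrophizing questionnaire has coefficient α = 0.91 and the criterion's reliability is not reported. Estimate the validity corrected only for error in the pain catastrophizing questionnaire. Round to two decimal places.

0.83

Single correction: r_c = r_obs / √r_xx = 0.79 / √0.91 = 0.79 / 0.9539 ≈ 0.83.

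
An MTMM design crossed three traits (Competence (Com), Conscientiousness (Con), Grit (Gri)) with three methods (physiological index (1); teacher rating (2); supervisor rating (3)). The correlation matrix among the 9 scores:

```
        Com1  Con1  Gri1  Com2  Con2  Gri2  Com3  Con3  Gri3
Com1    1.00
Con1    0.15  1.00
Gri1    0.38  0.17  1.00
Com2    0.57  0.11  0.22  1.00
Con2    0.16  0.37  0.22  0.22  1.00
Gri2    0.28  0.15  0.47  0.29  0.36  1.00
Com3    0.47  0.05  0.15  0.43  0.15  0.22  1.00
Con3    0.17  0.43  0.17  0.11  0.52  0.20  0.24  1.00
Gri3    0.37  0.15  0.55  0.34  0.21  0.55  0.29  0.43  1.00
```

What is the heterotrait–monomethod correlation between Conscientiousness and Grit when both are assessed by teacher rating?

Different traits, same method: r(Con2, Gri2) = 0.36.

0.36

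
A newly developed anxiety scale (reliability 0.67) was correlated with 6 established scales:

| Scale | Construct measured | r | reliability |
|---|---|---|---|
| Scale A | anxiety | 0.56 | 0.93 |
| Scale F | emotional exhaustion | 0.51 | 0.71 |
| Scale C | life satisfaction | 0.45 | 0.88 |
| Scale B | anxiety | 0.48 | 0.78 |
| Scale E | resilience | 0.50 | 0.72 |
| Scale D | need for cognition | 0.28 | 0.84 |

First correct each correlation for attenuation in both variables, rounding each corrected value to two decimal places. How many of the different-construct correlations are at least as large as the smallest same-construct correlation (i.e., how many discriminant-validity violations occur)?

Disattenuated r (r / √(r_scale · r_new)):
  Scale A (conv): 0.56 / √(0.93·0.67) = 0.71
  Scale F (disc): 0.51 / √(0.71·0.67) = 0.74
  Scale C (disc): 0.45 / √(0.88·0.67) = 0.59
  Scale B (conv): 0.48 / √(0.78·0.67) = 0.66
  Scale E (disc): 0.50 / √(0.72·0.67) = 0.72
  Scale D (disc): 0.28 / √(0.84·0.67) = 0.37
Smallest convergent = 0.66. Discriminant values: 0.74, 0.59, 0.72, 0.37; count ≥ 0.66 → 2.

2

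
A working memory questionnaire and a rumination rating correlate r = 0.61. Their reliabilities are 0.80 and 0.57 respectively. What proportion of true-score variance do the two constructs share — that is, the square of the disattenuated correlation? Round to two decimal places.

0.82

Disattenuated r = 0.61 / √(0.80 × 0.57) = 0.61 / 0.6753 = 0.9033.
Shared true-score variance = 0.9033² = 0.8160 ≈ 0.82.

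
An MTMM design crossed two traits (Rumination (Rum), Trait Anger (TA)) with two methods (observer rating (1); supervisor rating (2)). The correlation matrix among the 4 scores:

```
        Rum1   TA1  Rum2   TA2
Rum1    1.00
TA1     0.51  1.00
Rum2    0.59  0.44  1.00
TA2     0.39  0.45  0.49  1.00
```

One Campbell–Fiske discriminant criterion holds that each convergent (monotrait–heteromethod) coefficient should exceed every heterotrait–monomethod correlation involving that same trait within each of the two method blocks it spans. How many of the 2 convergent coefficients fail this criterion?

Checking each validity diagonal entry against its comparison values:
Rum (methods 1·2): 0.59 vs {0.51, 0.49} → pass.
TA (methods 1·2): 0.45 vs {0.51, 0.49} → fail.
1 of 2 fail.

1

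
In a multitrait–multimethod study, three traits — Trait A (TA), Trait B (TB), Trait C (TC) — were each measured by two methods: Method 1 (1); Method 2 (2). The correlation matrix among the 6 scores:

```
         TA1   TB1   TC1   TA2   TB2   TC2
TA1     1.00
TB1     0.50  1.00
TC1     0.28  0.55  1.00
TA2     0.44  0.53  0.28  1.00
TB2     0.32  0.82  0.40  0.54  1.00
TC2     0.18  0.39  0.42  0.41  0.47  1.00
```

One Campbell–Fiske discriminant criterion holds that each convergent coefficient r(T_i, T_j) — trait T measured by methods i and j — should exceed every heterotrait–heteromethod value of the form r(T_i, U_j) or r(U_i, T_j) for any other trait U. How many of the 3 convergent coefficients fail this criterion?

Convergent coefficients and their comparison sets:
TA (methods 1·2): 0.44 vs {0.32, 0.53, 0.18, 0.28} → fail.
TB (methods 1·2): 0.82 vs {0.53, 0.32, 0.39, 0.40} → pass.
TC (methods 1·2): 0.42 vs {0.28, 0.18, 0.40, 0.39} → pass.
1 of 3 fail.

1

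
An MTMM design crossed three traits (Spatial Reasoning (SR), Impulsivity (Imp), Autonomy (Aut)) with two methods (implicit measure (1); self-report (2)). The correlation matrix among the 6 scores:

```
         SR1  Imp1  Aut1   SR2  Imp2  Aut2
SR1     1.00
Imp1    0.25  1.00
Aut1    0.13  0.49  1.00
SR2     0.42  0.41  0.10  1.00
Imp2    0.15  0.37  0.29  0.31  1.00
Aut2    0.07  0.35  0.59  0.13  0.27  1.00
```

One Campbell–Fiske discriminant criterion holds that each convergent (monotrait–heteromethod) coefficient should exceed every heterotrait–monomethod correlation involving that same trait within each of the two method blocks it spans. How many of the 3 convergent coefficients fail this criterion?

1

Each convergent coefficient versus the relevant comparison correlations:
SR (methods 1·2): 0.42 vs {0.25, 0.31, 0.13, 0.13} → pass.
Imp (methods 1·2): 0.37 vs {0.25, 0.31, 0.49, 0.27} → fail.
Aut (methods 1·2): 0.59 vs {0.13, 0.13, 0.49, 0.27} → pass.
1 of 3 fail.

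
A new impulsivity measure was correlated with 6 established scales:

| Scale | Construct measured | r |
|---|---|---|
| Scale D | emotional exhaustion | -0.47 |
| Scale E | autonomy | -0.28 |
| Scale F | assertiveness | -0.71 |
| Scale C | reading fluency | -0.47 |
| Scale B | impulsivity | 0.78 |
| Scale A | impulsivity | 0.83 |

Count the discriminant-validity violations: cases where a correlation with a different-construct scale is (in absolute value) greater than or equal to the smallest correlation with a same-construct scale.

Convergent (same construct = impulsivity): Scale B, Scale A.
Smallest convergent = 0.78. Discriminant |r|: 0.47, 0.28, 0.71, 0.47; count ≥ 0.78 → 0.

0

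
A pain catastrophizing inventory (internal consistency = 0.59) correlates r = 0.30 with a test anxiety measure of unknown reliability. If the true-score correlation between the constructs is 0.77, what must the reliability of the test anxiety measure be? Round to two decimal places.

0.26

r_true = r_obs / √(r_xx · r_yy) ⇒ 0.77 = 0.30 / √(0.59 · r_yy).
√(0.59 · r_yy) = 0.30 / 0.77 = 0.3896; 0.59 · r_yy = 0.1518; r_yy = 0.1518 / 0.59 ≈ 0.26.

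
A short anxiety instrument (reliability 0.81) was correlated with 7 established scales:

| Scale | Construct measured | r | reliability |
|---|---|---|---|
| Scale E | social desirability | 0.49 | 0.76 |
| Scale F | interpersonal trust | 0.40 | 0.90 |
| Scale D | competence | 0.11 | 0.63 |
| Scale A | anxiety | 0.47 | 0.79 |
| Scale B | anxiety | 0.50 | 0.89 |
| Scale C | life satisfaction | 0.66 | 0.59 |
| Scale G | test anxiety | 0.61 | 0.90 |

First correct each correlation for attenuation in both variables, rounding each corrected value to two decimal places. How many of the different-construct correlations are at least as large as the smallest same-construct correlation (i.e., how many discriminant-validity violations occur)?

Disattenuated r (r / √(r_scale · r_new)):
  Scale E (disc): 0.49 / √(0.76·0.81) = 0.62
  Scale F (disc): 0.40 / √(0.90·0.81) = 0.47
  Scale D (disc): 0.11 / √(0.63·0.81) = 0.15
  Scale A (conv): 0.47 / √(0.79·0.81) = 0.59
  Scale B (conv): 0.50 / √(0.89·0.81) = 0.59
  Scale C (disc): 0.66 / √(0.59·0.81) = 0.95
  Scale G (disc): 0.61 / √(0.90·0.81) = 0.71
Smallest convergent = 0.59. Discriminant values: 0.62, 0.47, 0.15, 0.95, 0.71; count ≥ 0.59 → 3.

3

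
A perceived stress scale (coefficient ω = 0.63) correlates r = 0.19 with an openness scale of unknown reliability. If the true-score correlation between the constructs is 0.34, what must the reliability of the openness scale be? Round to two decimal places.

0.50

r_true = r_obs / √(r_xx · r_yy) ⇒ 0.34 = 0.19 / √(0.63 · r_yy).
√(0.63 · r_yy) = 0.19 / 0.34 = 0.5588; 0.63 · r_yy = 0.3123; r_yy = 0.3123 / 0.63 ≈ 0.50.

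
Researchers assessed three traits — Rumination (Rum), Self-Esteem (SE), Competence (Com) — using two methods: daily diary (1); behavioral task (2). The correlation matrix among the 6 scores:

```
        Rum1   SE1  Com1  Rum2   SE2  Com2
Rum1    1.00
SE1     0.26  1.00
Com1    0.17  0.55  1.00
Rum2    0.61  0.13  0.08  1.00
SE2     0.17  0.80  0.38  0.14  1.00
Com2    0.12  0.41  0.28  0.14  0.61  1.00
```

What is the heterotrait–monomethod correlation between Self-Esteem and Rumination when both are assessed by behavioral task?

Different traits, same method: r(SE2, Rum2) = 0.14.

0.14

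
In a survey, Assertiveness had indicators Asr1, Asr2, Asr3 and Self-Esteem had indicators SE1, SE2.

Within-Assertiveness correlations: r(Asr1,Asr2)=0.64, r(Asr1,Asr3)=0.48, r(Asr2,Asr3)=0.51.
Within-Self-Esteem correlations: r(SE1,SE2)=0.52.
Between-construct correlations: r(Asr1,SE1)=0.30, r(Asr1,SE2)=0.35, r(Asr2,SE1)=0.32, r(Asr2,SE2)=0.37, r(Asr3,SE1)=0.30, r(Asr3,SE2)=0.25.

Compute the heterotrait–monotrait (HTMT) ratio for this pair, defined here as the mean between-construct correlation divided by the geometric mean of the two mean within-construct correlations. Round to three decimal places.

0.593

Mean between = 1.89/6 = 0.3150.
Mean within-Asr = 1.63/3 = 0.5433; mean within-SE = 0.52/1 = 0.5200.
Geometric mean = √(0.5433 × 0.5200) = 0.5315.
HTMT = 0.3150 / 0.5315 = 0.593.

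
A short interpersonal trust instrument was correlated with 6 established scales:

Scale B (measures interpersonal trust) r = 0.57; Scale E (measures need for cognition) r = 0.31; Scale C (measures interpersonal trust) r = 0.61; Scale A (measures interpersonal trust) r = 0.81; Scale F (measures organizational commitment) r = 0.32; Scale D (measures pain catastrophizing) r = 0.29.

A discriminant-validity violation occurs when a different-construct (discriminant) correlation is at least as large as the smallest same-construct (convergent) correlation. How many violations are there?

0

Convergent (same construct = interpersonal trust): Scale B, Scale C, Scale A.
Smallest convergent = 0.57. Discriminant values: 0.31, 0.32, 0.29; count ≥ 0.57 → 0.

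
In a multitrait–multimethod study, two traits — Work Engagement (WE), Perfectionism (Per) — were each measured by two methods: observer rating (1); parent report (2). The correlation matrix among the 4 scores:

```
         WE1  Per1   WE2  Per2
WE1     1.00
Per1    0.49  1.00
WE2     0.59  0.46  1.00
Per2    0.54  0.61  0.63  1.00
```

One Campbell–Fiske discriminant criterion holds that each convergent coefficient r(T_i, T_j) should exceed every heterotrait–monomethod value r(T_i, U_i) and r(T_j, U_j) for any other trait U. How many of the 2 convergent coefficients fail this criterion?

2

Each convergent coefficient versus the relevant comparison correlations:
WE (methods 1·2): 0.59 vs {0.49, 0.63} → fail.
Per (methods 1·2): 0.61 vs {0.49, 0.63} → fail.
2 of 2 fail.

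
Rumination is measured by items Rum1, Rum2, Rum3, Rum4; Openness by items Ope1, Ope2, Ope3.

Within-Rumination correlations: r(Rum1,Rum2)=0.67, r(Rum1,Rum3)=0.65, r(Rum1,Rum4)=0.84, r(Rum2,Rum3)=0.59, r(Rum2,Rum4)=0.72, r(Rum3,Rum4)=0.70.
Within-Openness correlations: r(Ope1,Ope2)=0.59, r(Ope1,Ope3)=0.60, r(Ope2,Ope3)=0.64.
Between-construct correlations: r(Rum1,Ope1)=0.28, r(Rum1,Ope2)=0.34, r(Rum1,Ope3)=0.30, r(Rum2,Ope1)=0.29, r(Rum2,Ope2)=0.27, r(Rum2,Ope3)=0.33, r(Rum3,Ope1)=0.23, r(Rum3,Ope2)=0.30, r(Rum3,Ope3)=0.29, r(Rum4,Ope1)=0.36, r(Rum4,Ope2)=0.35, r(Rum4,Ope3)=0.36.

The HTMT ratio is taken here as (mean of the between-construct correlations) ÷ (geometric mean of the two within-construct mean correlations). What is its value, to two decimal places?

Mean between = 3.70/12 = 0.3083.
Mean within-Rum = 4.17/6 = 0.6950; mean within-Ope = 1.83/3 = 0.6100.
Geometric mean = √(0.6950 × 0.6100) = 0.6511.
HTMT = 0.3083 / 0.6511 = 0.47.

0.47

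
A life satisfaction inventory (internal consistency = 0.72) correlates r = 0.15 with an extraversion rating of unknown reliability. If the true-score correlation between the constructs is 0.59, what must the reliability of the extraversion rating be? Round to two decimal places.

0.09

r_true = r_obs / √(r_xx · r_yy) ⇒ 0.59 = 0.15 / √(0.72 · r_yy).
√(0.72 · r_yy) = 0.15 / 0.59 = 0.2542; 0.72 · r_yy = 0.0646; r_yy = 0.0646 / 0.72 ≈ 0.09.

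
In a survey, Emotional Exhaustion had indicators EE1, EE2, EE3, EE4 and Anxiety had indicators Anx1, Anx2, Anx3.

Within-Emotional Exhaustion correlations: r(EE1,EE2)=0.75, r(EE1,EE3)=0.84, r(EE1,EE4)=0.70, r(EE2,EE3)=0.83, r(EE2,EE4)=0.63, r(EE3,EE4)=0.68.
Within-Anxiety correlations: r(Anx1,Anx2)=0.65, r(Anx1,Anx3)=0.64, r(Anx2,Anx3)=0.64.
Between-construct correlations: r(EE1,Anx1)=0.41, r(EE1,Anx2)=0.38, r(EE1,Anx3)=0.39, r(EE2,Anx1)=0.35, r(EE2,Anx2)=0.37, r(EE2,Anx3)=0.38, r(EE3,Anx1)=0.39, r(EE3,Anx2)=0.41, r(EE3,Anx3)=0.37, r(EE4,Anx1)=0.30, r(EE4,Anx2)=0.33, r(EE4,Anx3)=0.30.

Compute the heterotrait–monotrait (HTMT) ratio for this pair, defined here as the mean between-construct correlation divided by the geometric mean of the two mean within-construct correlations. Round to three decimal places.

Mean between = 4.38/12 = 0.3650.
Mean within-EE = 4.43/6 = 0.7383; mean within-Anx = 1.93/3 = 0.6433.
Geometric mean = √(0.7383 × 0.6433) = 0.6892.
HTMT = 0.3650 / 0.6892 = 0.530.

0.530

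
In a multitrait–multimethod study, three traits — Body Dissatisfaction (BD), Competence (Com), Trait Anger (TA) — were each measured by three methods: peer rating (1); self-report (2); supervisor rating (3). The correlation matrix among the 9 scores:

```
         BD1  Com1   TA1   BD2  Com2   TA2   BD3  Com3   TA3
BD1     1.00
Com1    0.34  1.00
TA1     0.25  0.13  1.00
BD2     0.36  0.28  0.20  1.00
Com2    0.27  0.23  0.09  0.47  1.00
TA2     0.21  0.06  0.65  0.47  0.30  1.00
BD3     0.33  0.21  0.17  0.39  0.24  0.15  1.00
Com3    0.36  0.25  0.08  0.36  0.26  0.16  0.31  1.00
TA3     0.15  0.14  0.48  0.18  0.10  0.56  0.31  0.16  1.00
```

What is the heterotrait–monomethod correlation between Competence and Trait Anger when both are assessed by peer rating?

Different traits, same method: r(Com1, TA1) = 0.13.

0.13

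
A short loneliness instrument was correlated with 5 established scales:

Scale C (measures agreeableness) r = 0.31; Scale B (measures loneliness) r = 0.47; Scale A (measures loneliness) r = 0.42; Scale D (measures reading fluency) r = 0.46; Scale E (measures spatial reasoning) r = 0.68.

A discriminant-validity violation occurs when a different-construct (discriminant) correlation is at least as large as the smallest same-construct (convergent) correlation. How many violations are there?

Convergent (same construct = loneliness): Scale B, Scale A.
Smallest convergent = 0.42. Discriminant values: 0.31, 0.46, 0.68; count ≥ 0.42 → 2.

2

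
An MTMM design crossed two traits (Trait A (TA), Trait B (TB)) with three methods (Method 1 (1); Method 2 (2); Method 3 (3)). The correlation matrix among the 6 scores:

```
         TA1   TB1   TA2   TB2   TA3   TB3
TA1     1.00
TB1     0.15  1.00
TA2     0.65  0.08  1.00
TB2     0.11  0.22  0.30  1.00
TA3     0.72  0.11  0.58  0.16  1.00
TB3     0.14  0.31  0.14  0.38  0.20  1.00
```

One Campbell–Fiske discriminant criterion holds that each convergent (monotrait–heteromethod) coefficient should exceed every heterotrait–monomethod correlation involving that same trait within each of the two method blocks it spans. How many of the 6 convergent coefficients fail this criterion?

Each convergent coefficient versus the relevant comparison correlations:
TA (methods 1·2): 0.65 vs {0.15, 0.30} → pass.
TA (methods 1·3): 0.72 vs {0.15, 0.20} → pass.
TA (methods 2·3): 0.58 vs {0.30, 0.20} → pass.
TB (methods 1·2): 0.22 vs {0.15, 0.30} → fail.
TB (methods 1·3): 0.31 vs {0.15, 0.20} → pass.
TB (methods 2·3): 0.38 vs {0.30, 0.20} → pass.
1 of 6 fail.

1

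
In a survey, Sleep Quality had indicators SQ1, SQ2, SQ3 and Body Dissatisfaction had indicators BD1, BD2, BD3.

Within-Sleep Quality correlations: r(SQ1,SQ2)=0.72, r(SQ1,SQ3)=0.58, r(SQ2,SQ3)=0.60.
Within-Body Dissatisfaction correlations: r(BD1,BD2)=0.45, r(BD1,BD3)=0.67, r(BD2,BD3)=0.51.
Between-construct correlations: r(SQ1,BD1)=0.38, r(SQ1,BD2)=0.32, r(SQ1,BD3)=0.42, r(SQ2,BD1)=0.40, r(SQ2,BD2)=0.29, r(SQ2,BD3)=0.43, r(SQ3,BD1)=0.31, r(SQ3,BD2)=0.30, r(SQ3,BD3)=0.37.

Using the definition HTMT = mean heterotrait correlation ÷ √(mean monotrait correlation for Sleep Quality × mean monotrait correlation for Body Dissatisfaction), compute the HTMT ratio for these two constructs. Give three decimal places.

0.610

Mean between = 3.22/9 = 0.3578.
Mean within-SQ = 1.90/3 = 0.6333; mean within-BD = 1.63/3 = 0.5433.
Geometric mean = √(0.6333 × 0.5433) = 0.5866.
HTMT = 0.3578 / 0.5866 = 0.610.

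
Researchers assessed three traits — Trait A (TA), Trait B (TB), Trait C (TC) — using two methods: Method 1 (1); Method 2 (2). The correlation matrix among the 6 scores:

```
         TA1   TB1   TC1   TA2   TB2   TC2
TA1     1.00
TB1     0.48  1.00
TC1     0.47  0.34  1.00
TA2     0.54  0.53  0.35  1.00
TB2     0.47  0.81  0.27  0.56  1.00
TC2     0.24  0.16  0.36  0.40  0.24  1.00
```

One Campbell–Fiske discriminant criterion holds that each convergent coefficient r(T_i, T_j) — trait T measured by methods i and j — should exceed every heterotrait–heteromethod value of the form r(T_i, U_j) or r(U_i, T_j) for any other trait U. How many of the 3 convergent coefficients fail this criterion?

0

Checking each validity diagonal entry against its comparison values:
TA (methods 1·2): 0.54 vs {0.47, 0.53, 0.24, 0.35} → pass.
TB (methods 1·2): 0.81 vs {0.53, 0.47, 0.16, 0.27} → pass.
TC (methods 1·2): 0.36 vs {0.35, 0.24, 0.27, 0.16} → pass.
0 of 3 fail.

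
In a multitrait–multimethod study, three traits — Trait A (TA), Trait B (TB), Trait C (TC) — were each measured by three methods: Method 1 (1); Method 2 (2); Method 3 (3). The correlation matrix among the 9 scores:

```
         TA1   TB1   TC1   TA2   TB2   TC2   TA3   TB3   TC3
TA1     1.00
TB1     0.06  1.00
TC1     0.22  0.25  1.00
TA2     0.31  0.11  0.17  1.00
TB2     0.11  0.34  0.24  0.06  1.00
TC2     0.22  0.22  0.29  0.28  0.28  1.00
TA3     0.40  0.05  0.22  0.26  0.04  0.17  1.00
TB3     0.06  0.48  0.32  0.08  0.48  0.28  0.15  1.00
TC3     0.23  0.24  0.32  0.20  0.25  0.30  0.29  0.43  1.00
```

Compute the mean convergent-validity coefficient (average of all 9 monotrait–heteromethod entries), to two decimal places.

0.35

Convergent values: 0.31, 0.40, 0.26, 0.34, 0.48, 0.48, 0.29, 0.32, 0.30; mean = 3.18/9 = 0.35.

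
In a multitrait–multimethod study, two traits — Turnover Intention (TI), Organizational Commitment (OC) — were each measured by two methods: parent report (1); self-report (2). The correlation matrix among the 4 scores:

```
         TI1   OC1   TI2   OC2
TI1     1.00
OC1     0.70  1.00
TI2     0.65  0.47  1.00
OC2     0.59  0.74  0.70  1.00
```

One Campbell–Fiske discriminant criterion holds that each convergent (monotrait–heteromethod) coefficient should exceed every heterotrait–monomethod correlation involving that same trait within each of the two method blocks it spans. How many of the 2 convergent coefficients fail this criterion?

Convergent coefficients and their comparison sets:
TI (methods 1·2): 0.65 vs {0.70, 0.70} → fail.
OC (methods 1·2): 0.74 vs {0.70, 0.70} → pass.
1 of 2 fail.

1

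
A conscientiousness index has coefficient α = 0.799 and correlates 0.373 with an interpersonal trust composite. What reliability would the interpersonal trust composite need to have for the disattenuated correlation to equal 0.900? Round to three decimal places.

r_true = r_obs / √(r_xx · r_yy) ⇒ 0.900 = 0.373 / √(0.799 · r_yy).
√(0.799 · r_yy) = 0.373 / 0.900 = 0.4144; 0.799 · r_yy = 0.1717; r_yy = 0.1717 / 0.799 ≈ 0.215.

0.215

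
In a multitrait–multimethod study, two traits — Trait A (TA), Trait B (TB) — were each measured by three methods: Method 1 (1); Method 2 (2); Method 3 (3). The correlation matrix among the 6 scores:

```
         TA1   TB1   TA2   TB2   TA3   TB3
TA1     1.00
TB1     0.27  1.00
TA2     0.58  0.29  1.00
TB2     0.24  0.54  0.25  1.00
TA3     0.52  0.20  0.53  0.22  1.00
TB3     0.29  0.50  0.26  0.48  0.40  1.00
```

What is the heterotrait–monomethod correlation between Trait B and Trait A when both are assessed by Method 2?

0.25

Different traits, same method: r(TB2, TA2) = 0.25.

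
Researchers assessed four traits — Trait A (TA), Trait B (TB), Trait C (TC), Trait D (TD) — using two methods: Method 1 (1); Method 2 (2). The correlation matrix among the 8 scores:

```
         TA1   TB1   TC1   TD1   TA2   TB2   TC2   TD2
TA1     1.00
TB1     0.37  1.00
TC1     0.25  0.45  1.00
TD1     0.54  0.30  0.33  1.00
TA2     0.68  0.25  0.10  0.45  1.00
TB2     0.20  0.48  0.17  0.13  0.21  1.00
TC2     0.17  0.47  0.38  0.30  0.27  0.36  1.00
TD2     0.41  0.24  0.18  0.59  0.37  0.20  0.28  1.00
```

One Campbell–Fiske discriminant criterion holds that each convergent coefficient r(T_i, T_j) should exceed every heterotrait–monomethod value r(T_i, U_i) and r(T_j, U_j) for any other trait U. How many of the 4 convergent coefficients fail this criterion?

Each convergent coefficient versus the relevant comparison correlations:
TA (methods 1·2): 0.68 vs {0.37, 0.21, 0.25, 0.27, 0.54, 0.37} → pass.
TB (methods 1·2): 0.48 vs {0.37, 0.21, 0.45, 0.36, 0.30, 0.20} → pass.
TC (methods 1·2): 0.38 vs {0.25, 0.27, 0.45, 0.36, 0.33, 0.28} → fail.
TD (methods 1·2): 0.59 vs {0.54, 0.37, 0.30, 0.20, 0.33, 0.28} → pass.
1 of 4 fail.

1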